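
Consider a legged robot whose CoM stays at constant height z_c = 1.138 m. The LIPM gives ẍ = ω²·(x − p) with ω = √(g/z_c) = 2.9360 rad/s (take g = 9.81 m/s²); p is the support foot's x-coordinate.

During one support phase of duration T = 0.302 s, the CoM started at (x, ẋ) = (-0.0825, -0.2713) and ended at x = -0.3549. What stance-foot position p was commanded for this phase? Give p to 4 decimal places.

p = 0.3449

ωT = 2.9360·0.302 = 0.886672; cosh(ωT) = 1.419532, sinh(ωT) = 1.007507
x(T) = p + (x₀−p)·cosh(ωT) + (ẋ₀/ω)·sinh(ωT) ⇒ p·(1 − cosh) = x(T) − x₀·cosh − (ẋ₀/ω)·sinh
numerator   = -0.3549 − (-0.0825)·1.419532 − (-0.2713/2.9360)·1.007507 = -0.144690
denominator = 1 − 1.419532 = -0.419532
p = -0.144690 / -0.419532 = 0.3449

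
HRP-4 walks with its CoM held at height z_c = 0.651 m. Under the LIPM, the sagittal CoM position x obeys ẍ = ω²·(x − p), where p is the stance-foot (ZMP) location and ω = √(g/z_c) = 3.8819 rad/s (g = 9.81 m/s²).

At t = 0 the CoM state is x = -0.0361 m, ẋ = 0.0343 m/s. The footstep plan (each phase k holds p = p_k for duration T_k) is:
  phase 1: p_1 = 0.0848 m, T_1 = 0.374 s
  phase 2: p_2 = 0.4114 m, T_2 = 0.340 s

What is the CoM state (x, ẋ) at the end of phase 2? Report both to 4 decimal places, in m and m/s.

phase 1: p=0.0848, T=0.374, ωT=1.451831, cosh=2.252533, sinh=2.018392; start (x,ẋ)=(-0.036100, 0.034300) → end (x,ẋ)=(-0.169697, -0.870013)
phase 2: p=0.4114, T=0.340, ωT=1.319846, cosh=2.005011, sinh=1.737834; start (x,ẋ)=(-0.169697, -0.870013) → end (x,ẋ)=(-1.143190, -5.664524)

x = -1.1432, ẋ = -5.6645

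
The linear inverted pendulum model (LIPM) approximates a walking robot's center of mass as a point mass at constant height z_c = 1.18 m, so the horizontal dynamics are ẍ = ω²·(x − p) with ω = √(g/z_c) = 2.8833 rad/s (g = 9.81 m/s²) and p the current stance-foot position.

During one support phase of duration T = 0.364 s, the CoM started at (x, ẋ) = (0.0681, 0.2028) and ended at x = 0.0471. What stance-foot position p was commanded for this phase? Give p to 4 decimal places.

ωT = 2.8833·0.364 = 1.049521; cosh(ωT) = 1.603194, sinh(ωT) = 1.253089
x(T) = p + (x₀−p)·cosh(ωT) + (ẋ₀/ω)·sinh(ωT) ⇒ p·(1 − cosh) = x(T) − x₀·cosh − (ẋ₀/ω)·sinh
numerator   = 0.0471 − (0.0681)·1.603194 − (0.2028/2.8833)·1.253089 = -0.150215
denominator = 1 − 1.603194 = -0.603194
p = -0.150215 / -0.603194 = 0.2490

p = 0.2490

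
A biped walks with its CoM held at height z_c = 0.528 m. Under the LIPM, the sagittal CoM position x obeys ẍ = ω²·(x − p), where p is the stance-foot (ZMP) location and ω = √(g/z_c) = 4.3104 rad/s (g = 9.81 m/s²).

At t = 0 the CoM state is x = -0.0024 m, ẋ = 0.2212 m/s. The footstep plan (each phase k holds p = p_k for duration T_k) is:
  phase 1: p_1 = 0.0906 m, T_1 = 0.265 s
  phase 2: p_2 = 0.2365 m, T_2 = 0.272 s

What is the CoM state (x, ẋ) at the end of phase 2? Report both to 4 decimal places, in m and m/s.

phase 1: p=0.0906, T=0.265, ωT=1.142256, cosh=1.726464, sinh=1.407366; start (x,ẋ)=(-0.002400, 0.221200) → end (x,ẋ)=(0.002262, -0.182273)
phase 2: p=0.2365, T=0.272, ωT=1.172429, cosh=1.769721, sinh=1.460107; start (x,ẋ)=(0.002262, -0.182273) → end (x,ẋ)=(-0.239780, -1.796785)

x = -0.2398, ẋ = -1.7968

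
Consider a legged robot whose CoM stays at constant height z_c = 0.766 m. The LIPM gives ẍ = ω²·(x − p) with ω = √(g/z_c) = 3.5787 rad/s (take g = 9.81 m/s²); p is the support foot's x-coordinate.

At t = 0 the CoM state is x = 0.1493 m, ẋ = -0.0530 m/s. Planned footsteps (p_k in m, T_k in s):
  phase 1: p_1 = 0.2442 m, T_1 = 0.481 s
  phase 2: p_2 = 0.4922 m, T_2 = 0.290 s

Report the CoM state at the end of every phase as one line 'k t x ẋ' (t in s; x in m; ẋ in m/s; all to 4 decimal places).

1 0.4810 -0.0697 -1.0722
2 0.7710 -0.7703 -4.1856

phase 1: p=0.2442, T=0.481, ωT=1.721355, cosh=2.885461, sinh=2.706638; start (x,ẋ)=(0.149300, -0.053000) → end (x,ẋ)=(-0.069715, -1.072154)
phase 2: p=0.4922, T=0.290, ωT=1.037823, cosh=1.588645, sinh=1.234420; start (x,ẋ)=(-0.069715, -1.072154) → end (x,ẋ)=(-0.770307, -4.185598)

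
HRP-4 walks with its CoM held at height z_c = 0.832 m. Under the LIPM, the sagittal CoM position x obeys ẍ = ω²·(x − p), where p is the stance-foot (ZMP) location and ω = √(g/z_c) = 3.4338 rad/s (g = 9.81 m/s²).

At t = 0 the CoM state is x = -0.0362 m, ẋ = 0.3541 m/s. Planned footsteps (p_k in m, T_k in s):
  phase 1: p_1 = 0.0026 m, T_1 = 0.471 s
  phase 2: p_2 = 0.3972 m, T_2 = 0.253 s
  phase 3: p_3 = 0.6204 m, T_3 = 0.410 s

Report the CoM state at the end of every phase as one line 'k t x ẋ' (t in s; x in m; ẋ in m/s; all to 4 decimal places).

1 0.4710 0.1506 0.6049
2 0.7240 0.2246 0.0161
3 1.1340 -0.2279 -2.5765

phase 1: p=0.0026, T=0.471, ωT=1.617320, cosh=2.618997, sinh=2.420568; start (x,ẋ)=(-0.036200, 0.354100) → end (x,ẋ)=(0.150596, 0.604891)
phase 2: p=0.3972, T=0.253, ωT=0.868751, cosh=1.401704, sinh=0.982229; start (x,ẋ)=(0.150596, 0.604891) → end (x,ẋ)=(0.224562, 0.016140)
phase 3: p=0.6204, T=0.410, ωT=1.407858, cosh=2.165929, sinh=1.921262; start (x,ẋ)=(0.224562, 0.016140) → end (x,ẋ)=(-0.227926, -2.576475)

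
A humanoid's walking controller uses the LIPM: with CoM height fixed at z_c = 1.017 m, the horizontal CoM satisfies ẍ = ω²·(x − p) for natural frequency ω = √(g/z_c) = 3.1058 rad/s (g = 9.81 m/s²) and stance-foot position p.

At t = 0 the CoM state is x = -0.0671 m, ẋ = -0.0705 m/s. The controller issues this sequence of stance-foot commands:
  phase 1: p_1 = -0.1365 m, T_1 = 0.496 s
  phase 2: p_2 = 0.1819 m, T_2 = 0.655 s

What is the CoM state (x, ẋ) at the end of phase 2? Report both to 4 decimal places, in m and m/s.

phase 1: p=-0.1365, T=0.496, ωT=1.540477, cosh=2.440547, sinh=2.226268; start (x,ẋ)=(-0.067100, -0.070500) → end (x,ẋ)=(-0.017661, 0.307797)
phase 2: p=0.1819, T=0.655, ωT=2.034299, cosh=3.888831, sinh=3.758059; start (x,ẋ)=(-0.017661, 0.307797) → end (x,ẋ)=(-0.221721, -1.132264)

x = -0.2217, ẋ = -1.1323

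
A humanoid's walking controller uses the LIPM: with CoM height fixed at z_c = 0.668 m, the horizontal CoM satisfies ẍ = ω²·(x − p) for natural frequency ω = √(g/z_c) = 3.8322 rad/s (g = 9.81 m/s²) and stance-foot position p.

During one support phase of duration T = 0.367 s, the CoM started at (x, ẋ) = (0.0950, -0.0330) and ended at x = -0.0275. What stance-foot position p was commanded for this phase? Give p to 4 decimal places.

ωT = 3.8322·0.367 = 1.406417; cosh(ωT) = 2.163164, sinh(ωT) = 1.918144
x(T) = p + (x₀−p)·cosh(ωT) + (ẋ₀/ω)·sinh(ωT) ⇒ p·(1 − cosh) = x(T) − x₀·cosh − (ẋ₀/ω)·sinh
numerator   = -0.0275 − (0.0950)·2.163164 − (-0.0330/3.8322)·1.918144 = -0.216483
denominator = 1 − 2.163164 = -1.163164
p = -0.216483 / -1.163164 = 0.1861

p = 0.1861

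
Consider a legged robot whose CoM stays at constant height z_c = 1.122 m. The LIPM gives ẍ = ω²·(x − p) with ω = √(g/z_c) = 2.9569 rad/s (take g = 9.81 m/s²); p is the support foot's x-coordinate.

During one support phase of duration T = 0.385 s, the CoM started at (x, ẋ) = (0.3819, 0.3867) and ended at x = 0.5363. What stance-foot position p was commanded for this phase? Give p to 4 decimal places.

ωT = 2.9569·0.385 = 1.138407; cosh(ωT) = 1.721059, sinh(ωT) = 1.400730
x(T) = p + (x₀−p)·cosh(ωT) + (ẋ₀/ω)·sinh(ωT) ⇒ p·(1 − cosh) = x(T) − x₀·cosh − (ẋ₀/ω)·sinh
numerator   = 0.5363 − (0.3819)·1.721059 − (0.3867/2.9569)·1.400730 = -0.304159
denominator = 1 − 1.721059 = -0.721059
p = -0.304159 / -0.721059 = 0.4218

p = 0.4218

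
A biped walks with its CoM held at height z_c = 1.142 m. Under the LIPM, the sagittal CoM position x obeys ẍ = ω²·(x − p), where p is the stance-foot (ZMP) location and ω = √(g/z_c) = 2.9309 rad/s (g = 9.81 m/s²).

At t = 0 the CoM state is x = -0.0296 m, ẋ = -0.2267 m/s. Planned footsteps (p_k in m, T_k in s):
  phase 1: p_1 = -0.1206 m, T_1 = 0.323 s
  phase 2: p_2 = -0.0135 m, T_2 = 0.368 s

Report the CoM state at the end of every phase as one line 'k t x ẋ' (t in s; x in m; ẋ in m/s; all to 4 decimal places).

1 0.3230 -0.0703 -0.0442
2 0.6910 -0.1263 -0.2891

phase 1: p=-0.1206, T=0.323, ωT=0.946681, cosh=1.482584, sinh=1.094557; start (x,ẋ)=(-0.029600, -0.226700) → end (x,ẋ)=(-0.070347, -0.044170)
phase 2: p=-0.0135, T=0.368, ωT=1.078571, cosh=1.640278, sinh=1.300197; start (x,ẋ)=(-0.070347, -0.044170) → end (x,ẋ)=(-0.126340, -0.289081)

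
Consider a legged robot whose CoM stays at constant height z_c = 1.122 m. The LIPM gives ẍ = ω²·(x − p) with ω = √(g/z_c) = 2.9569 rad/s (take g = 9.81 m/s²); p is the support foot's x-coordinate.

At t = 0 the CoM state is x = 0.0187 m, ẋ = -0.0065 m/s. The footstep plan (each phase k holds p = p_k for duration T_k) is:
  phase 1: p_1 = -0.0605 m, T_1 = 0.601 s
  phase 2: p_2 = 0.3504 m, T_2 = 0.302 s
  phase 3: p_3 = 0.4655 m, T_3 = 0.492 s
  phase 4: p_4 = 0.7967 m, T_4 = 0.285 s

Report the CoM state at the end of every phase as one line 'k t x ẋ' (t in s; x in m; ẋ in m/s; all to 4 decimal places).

1 0.6010 0.1740 0.6528
2 0.9030 0.3233 0.4007
3 1.3950 0.4188 0.0535
4 1.6800 0.2935 -0.9837

phase 1: p=-0.0605, T=0.601, ωT=1.777097, cosh=3.040897, sinh=2.871769; start (x,ẋ)=(0.018700, -0.006500) → end (x,ẋ)=(0.174026, 0.652764)
phase 2: p=0.3504, T=0.302, ωT=0.892984, cosh=1.425919, sinh=1.016487; start (x,ẋ)=(0.174026, 0.652764) → end (x,ẋ)=(0.323304, 0.400670)
phase 3: p=0.4655, T=0.492, ωT=1.454795, cosh=2.258526, sinh=2.025078; start (x,ẋ)=(0.323304, 0.400670) → end (x,ẋ)=(0.418753, 0.053464)
phase 4: p=0.7967, T=0.285, ωT=0.842716, cosh=1.376604, sinh=0.946064; start (x,ẋ)=(0.418753, 0.053464) → end (x,ẋ)=(0.293522, -0.983679)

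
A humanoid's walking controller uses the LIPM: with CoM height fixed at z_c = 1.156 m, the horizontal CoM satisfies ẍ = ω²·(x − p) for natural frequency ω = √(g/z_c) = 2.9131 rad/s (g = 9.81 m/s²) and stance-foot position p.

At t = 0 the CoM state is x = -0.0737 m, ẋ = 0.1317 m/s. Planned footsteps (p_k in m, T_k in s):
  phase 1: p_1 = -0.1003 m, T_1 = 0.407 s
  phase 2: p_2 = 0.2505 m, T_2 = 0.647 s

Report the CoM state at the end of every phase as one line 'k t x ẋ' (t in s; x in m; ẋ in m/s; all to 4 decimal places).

phase 1: p=-0.1003, T=0.407, ωT=1.185632, cosh=1.789153, sinh=1.483600; start (x,ẋ)=(-0.073700, 0.131700) → end (x,ẋ)=(0.014364, 0.350593)
phase 2: p=0.2505, T=0.647, ωT=1.884776, cosh=3.368370, sinh=3.216507; start (x,ẋ)=(0.014364, 0.350593) → end (x,ẋ)=(-0.157783, -1.031664)

1 0.4070 0.0144 0.3506
2 1.0540 -0.1578 -1.0317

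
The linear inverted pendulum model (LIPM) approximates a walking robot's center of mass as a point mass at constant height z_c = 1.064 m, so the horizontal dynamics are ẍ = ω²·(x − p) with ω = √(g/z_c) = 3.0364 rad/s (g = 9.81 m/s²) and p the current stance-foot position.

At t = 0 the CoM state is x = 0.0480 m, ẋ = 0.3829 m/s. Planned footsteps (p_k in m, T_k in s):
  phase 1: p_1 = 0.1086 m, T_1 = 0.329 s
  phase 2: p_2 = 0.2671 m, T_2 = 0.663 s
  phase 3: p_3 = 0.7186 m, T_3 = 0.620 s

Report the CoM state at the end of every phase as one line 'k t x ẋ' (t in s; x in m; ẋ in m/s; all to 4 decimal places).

phase 1: p=0.1086, T=0.329, ωT=0.998976, cosh=1.541878, sinh=1.173621; start (x,ẋ)=(0.048000, 0.382900) → end (x,ẋ)=(0.163160, 0.374432)
phase 2: p=0.2671, T=0.663, ωT=2.013133, cosh=3.810154, sinh=3.676584; start (x,ẋ)=(0.163160, 0.374432) → end (x,ẋ)=(0.324447, 0.266297)
phase 3: p=0.7186, T=0.620, ωT=1.882568, cosh=3.361277, sinh=3.209079; start (x,ẋ)=(0.324447, 0.266297) → end (x,ẋ)=(-0.324816, -2.945547)

1 0.3290 0.1632 0.3744
2 0.9920 0.3244 0.2663
3 1.6120 -0.3248 -2.9455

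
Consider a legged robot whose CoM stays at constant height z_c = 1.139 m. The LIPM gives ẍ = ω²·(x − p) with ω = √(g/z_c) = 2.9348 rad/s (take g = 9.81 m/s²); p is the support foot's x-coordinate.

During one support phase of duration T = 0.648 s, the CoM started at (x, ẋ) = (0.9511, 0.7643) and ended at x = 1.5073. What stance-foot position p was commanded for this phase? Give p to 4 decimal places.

ωT = 2.9348·0.648 = 1.901750; cosh(ωT) = 3.423457, sinh(ωT) = 3.274150
x(T) = p + (x₀−p)·cosh(ωT) + (ẋ₀/ω)·sinh(ωT) ⇒ p·(1 − cosh) = x(T) − x₀·cosh − (ẋ₀/ω)·sinh
numerator   = 1.5073 − (0.9511)·3.423457 − (0.7643/2.9348)·3.274150 = -2.601426
denominator = 1 − 3.423457 = -2.423457
p = -2.601426 / -2.423457 = 1.0734

p = 1.0734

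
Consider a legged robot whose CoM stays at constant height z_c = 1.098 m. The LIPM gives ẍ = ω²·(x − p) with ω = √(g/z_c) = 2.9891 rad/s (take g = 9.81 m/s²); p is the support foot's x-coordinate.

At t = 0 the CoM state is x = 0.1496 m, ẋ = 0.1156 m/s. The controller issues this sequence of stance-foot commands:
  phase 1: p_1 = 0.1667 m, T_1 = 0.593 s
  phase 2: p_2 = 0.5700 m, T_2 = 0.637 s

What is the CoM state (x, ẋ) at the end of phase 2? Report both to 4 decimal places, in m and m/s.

phase 1: p=0.1667, T=0.593, ωT=1.772536, cosh=3.027832, sinh=2.857930; start (x,ẋ)=(0.149600, 0.115600) → end (x,ẋ)=(0.225451, 0.203938)
phase 2: p=0.5700, T=0.637, ωT=1.904057, cosh=3.431018, sinh=3.282055; start (x,ẋ)=(0.225451, 0.203938) → end (x,ẋ)=(-0.388227, -2.680442)

x = -0.3882, ẋ = -2.6804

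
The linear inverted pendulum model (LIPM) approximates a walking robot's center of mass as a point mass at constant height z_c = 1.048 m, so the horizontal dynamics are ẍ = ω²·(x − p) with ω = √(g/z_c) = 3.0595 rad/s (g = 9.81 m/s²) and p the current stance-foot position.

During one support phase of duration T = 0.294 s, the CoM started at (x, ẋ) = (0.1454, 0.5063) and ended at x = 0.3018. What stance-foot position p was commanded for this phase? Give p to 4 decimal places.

p = 0.1763

ωT = 3.0595·0.294 = 0.899493; cosh(ωT) = 1.432566, sinh(ωT) = 1.025790
x(T) = p + (x₀−p)·cosh(ωT) + (ẋ₀/ω)·sinh(ωT) ⇒ p·(1 − cosh) = x(T) − x₀·cosh − (ẋ₀/ω)·sinh
numerator   = 0.3018 − (0.1454)·1.432566 − (0.5063/3.0595)·1.025790 = -0.076248
denominator = 1 − 1.432566 = -0.432566
p = -0.076248 / -0.432566 = 0.1763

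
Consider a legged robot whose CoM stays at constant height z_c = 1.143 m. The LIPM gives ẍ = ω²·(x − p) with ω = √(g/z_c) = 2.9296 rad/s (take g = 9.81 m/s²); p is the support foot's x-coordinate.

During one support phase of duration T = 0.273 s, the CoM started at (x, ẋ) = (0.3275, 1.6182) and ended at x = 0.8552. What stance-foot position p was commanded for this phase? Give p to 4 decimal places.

ωT = 2.9296·0.273 = 0.799781; cosh(ωT) = 1.337240, sinh(ωT) = 0.887813
x(T) = p + (x₀−p)·cosh(ωT) + (ẋ₀/ω)·sinh(ωT) ⇒ p·(1 − cosh) = x(T) − x₀·cosh − (ẋ₀/ω)·sinh
numerator   = 0.8552 − (0.3275)·1.337240 − (1.6182/2.9296)·0.887813 = -0.073140
denominator = 1 − 1.337240 = -0.337240
p = -0.073140 / -0.337240 = 0.2169

p = 0.2169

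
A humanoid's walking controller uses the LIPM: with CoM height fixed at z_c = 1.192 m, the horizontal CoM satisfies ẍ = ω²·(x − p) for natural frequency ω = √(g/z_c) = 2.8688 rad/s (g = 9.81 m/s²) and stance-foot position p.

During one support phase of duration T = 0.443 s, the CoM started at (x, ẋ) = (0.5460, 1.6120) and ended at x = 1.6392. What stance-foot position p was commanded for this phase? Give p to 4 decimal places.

p = 0.3609

ωT = 2.8688·0.443 = 1.270878; cosh(ωT) = 1.922283, sinh(ωT) = 1.641698
x(T) = p + (x₀−p)·cosh(ωT) + (ẋ₀/ω)·sinh(ωT) ⇒ p·(1 − cosh) = x(T) − x₀·cosh − (ẋ₀/ω)·sinh
numerator   = 1.6392 − (0.5460)·1.922283 − (1.6120/2.8688)·1.641698 = -0.332849
denominator = 1 − 1.922283 = -0.922283
p = -0.332849 / -0.922283 = 0.3609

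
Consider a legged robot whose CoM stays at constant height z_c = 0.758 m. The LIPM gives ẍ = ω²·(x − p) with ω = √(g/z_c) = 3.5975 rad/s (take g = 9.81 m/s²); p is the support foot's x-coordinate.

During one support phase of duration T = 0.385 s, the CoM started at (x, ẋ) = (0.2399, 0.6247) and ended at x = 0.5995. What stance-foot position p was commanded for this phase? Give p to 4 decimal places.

ωT = 3.5975·0.385 = 1.385038; cosh(ωT) = 2.122645, sinh(ωT) = 1.872331
x(T) = p + (x₀−p)·cosh(ωT) + (ẋ₀/ω)·sinh(ωT) ⇒ p·(1 − cosh) = x(T) − x₀·cosh − (ẋ₀/ω)·sinh
numerator   = 0.5995 − (0.2399)·2.122645 − (0.6247/3.5975)·1.872331 = -0.234850
denominator = 1 − 2.122645 = -1.122645
p = -0.234850 / -1.122645 = 0.2092

p = 0.2092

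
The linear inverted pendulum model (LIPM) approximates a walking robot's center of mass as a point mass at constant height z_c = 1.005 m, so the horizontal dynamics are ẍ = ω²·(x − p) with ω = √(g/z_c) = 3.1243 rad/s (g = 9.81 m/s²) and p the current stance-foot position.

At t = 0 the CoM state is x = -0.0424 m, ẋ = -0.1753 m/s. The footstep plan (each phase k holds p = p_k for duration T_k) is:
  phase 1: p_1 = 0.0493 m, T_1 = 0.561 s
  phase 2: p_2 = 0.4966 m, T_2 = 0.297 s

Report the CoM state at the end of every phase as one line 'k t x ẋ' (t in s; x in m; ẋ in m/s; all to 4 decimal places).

phase 1: p=0.0493, T=0.561, ωT=1.752732, cosh=2.971824, sinh=2.798524; start (x,ẋ)=(-0.042400, -0.175300) → end (x,ẋ)=(-0.380237, -1.322733)
phase 2: p=0.4966, T=0.297, ωT=0.927917, cosh=1.462306, sinh=1.066930; start (x,ẋ)=(-0.380237, -1.322733) → end (x,ẋ)=(-1.237310, -4.857097)

1 0.5610 -0.3802 -1.3227
2 0.8580 -1.2373 -4.8571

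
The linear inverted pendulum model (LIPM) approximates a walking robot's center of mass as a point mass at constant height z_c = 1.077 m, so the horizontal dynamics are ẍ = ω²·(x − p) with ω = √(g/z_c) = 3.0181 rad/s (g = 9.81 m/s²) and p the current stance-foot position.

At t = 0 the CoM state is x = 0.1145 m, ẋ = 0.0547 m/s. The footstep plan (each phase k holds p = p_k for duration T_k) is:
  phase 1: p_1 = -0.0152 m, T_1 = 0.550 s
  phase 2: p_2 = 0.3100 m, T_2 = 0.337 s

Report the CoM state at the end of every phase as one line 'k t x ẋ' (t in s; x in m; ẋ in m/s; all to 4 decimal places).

1 0.5500 0.3841 1.1411
2 0.8870 0.8803 2.0529

phase 1: p=-0.0152, T=0.550, ωT=1.659955, cosh=2.724611, sinh=2.534463; start (x,ẋ)=(0.114500, 0.054700) → end (x,ẋ)=(0.384117, 1.141146)
phase 2: p=0.3100, T=0.337, ωT=1.017100, cosh=1.563403, sinh=1.201761; start (x,ẋ)=(0.384117, 1.141146) → end (x,ẋ)=(0.880261, 2.052894)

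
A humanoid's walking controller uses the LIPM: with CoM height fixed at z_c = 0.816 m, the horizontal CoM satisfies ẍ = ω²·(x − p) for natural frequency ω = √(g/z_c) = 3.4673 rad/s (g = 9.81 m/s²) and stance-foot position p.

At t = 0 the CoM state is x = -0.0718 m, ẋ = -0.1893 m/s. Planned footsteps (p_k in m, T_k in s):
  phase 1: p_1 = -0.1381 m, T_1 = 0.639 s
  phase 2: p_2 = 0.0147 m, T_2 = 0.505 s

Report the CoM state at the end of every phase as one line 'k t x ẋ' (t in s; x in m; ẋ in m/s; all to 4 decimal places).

1 0.6390 -0.0779 0.1631
2 1.1440 -0.1285 -0.4124

phase 1: p=-0.1381, T=0.639, ωT=2.215605, cosh=4.638019, sinh=4.528932; start (x,ẋ)=(-0.071800, -0.189300) → end (x,ẋ)=(-0.077860, 0.163143)
phase 2: p=0.0147, T=0.505, ωT=1.750987, cosh=2.966942, sinh=2.793340; start (x,ẋ)=(-0.077860, 0.163143) → end (x,ẋ)=(-0.128488, -0.412440)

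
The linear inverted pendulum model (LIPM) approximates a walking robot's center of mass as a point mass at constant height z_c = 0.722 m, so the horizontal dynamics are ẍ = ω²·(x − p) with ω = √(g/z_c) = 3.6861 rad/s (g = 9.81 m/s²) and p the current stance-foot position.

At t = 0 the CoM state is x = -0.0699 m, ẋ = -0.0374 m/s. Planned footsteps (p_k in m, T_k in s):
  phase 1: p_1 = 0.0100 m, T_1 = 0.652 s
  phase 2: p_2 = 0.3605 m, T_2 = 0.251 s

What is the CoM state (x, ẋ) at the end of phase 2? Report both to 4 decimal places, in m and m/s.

x = -1.4083, ẋ = -5.9986

phase 1: p=0.0100, T=0.652, ωT=2.403337, cosh=5.575220, sinh=5.484804; start (x,ẋ)=(-0.069900, -0.037400) → end (x,ẋ)=(-0.491110, -1.823894)
phase 2: p=0.3605, T=0.251, ωT=0.925211, cosh=1.459424, sinh=1.062976; start (x,ẋ)=(-0.491110, -1.823894) → end (x,ẋ)=(-1.408325, -5.998647)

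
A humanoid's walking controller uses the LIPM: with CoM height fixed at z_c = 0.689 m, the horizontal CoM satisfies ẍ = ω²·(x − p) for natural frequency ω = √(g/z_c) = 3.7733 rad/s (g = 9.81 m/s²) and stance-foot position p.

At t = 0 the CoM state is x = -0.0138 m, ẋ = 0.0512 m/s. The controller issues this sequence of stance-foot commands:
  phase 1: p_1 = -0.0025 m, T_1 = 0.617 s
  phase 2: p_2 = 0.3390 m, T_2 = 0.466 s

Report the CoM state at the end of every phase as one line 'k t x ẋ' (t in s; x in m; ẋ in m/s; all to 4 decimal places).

phase 1: p=-0.0025, T=0.617, ωT=2.328126, cosh=5.178089, sinh=5.080611; start (x,ẋ)=(-0.013800, 0.051200) → end (x,ẋ)=(0.007927, 0.048490)
phase 2: p=0.3390, T=0.466, ωT=1.758358, cosh=2.987614, sinh=2.815286; start (x,ẋ)=(0.007927, 0.048490) → end (x,ẋ)=(-0.613941, -3.372099)

1 0.6170 0.0079 0.0485
2 1.0830 -0.6139 -3.3721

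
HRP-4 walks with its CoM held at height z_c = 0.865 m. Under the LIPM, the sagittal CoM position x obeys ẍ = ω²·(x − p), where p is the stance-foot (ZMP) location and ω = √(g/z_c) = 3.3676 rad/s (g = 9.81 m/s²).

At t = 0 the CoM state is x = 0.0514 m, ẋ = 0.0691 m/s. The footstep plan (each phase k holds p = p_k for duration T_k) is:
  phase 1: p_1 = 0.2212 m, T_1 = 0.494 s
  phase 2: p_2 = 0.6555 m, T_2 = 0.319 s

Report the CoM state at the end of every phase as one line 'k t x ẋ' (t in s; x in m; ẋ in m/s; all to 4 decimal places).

1 0.4940 -0.1908 -1.2660
2 0.8130 -1.2141 -5.7550

phase 1: p=0.2212, T=0.494, ωT=1.663594, cosh=2.733853, sinh=2.544396; start (x,ẋ)=(0.051400, 0.069100) → end (x,ẋ)=(-0.190800, -1.266023)
phase 2: p=0.6555, T=0.319, ωT=1.074264, cosh=1.634694, sinh=1.293145; start (x,ẋ)=(-0.190800, -1.266023) → end (x,ẋ)=(-1.214088, -5.755021)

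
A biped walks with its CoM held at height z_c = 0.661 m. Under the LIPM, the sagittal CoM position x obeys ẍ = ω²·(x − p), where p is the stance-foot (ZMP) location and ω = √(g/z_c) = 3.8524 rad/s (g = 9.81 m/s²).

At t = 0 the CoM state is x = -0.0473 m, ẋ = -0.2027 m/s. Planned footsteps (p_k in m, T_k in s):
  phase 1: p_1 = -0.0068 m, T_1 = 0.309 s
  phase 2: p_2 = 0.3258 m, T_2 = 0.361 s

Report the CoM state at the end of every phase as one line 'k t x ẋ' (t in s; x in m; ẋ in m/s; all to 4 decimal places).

phase 1: p=-0.0068, T=0.309, ωT=1.190392, cosh=1.796235, sinh=1.492133; start (x,ẋ)=(-0.047300, -0.202700) → end (x,ẋ)=(-0.158058, -0.596903)
phase 2: p=0.3258, T=0.361, ωT=1.390716, cosh=2.133312, sinh=1.884415; start (x,ẋ)=(-0.158058, -0.596903) → end (x,ẋ)=(-0.998398, -4.785961)

1 0.3090 -0.1581 -0.5969
2 0.6700 -0.9984 -4.7860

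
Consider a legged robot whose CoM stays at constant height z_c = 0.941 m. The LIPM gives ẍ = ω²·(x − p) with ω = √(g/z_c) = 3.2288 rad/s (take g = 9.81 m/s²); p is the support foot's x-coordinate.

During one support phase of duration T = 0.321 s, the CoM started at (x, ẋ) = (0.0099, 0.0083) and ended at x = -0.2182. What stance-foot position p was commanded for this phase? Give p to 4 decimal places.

p = 0.4039

ωT = 3.2288·0.321 = 1.036445; cosh(ωT) = 1.586945, sinh(ωT) = 1.232231
x(T) = p + (x₀−p)·cosh(ωT) + (ẋ₀/ω)·sinh(ωT) ⇒ p·(1 − cosh) = x(T) − x₀·cosh − (ẋ₀/ω)·sinh
numerator   = -0.2182 − (0.0099)·1.586945 − (0.0083/3.2288)·1.232231 = -0.237078
denominator = 1 − 1.586945 = -0.586945
p = -0.237078 / -0.586945 = 0.4039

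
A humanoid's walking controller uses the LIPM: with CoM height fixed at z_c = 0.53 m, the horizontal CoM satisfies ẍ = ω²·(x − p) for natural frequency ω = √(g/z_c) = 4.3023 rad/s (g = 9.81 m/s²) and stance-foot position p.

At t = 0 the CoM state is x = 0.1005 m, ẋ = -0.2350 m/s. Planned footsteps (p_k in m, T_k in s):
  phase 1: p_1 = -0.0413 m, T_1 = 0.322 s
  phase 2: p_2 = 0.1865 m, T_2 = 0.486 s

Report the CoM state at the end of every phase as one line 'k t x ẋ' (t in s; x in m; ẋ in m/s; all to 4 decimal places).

phase 1: p=-0.0413, T=0.322, ωT=1.385341, cosh=2.123213, sinh=1.872974; start (x,ẋ)=(0.100500, -0.235000) → end (x,ẋ)=(0.157466, 0.643683)
phase 2: p=0.1865, T=0.486, ωT=2.090918, cosh=4.107956, sinh=3.984383; start (x,ẋ)=(0.157466, 0.643683) → end (x,ẋ)=(0.663348, 2.146522)

1 0.3220 0.1575 0.6437
2 0.8080 0.6633 2.1465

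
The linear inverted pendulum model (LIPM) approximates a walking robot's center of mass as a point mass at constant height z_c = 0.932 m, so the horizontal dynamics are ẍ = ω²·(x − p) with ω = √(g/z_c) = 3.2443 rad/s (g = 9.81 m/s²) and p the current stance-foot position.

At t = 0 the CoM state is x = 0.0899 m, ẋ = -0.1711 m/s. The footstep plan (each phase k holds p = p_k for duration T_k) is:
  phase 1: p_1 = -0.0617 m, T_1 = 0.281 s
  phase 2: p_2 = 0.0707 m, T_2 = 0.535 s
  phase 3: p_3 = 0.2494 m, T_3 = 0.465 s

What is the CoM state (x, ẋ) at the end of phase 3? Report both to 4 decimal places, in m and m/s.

phase 1: p=-0.0617, T=0.281, ωT=0.911648, cosh=1.445141, sinh=1.043280; start (x,ẋ)=(0.089900, -0.171100) → end (x,ẋ)=(0.102362, 0.265859)
phase 2: p=0.0707, T=0.535, ωT=1.735701, cosh=2.924588, sinh=2.748312; start (x,ẋ)=(0.102362, 0.265859) → end (x,ẋ)=(0.388513, 1.059839)
phase 3: p=0.2494, T=0.465, ωT=1.508600, cosh=2.370808, sinh=2.149588; start (x,ẋ)=(0.388513, 1.059839) → end (x,ẋ)=(1.281432, 3.482837)

x = 1.2814, ẋ = 3.4828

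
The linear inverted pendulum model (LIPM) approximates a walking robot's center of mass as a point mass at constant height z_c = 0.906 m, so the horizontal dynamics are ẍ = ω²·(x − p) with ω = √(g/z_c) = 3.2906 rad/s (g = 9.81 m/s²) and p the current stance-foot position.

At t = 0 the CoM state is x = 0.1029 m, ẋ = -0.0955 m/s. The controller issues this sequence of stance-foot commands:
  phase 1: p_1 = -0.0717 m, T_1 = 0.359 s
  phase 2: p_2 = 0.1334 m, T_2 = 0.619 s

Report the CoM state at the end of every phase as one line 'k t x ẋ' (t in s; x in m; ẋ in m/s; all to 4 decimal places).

1 0.3590 0.1967 0.6777
2 0.9780 1.1564 3.4275

phase 1: p=-0.0717, T=0.359, ωT=1.181325, cosh=1.782781, sinh=1.475909; start (x,ẋ)=(0.102900, -0.095500) → end (x,ẋ)=(0.196740, 0.677712)
phase 2: p=0.1334, T=0.619, ωT=2.036881, cosh=3.898549, sinh=3.768114; start (x,ẋ)=(0.196740, 0.677712) → end (x,ẋ)=(1.156390, 3.427462)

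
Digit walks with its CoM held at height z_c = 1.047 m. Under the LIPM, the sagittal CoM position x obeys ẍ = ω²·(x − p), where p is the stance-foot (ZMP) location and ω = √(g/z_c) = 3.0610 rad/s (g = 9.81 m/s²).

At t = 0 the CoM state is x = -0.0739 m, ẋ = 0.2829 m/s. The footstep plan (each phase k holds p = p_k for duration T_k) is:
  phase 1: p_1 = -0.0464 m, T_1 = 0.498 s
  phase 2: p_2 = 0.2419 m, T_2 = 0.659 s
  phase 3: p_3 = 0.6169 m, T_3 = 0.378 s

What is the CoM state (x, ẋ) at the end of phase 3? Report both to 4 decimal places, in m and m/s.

x = 0.0726, ẋ = -1.2650

phase 1: p=-0.0464, T=0.498, ωT=1.524378, cosh=2.405021, sinh=2.187265; start (x,ẋ)=(-0.073900, 0.282900) → end (x,ẋ)=(0.089611, 0.496262)
phase 2: p=0.2419, T=0.659, ωT=2.017199, cosh=3.825134, sinh=3.692106; start (x,ẋ)=(0.089611, 0.496262) → end (x,ẋ)=(0.257952, 0.177165)
phase 3: p=0.6169, T=0.378, ωT=1.157058, cosh=1.747486, sinh=1.433076; start (x,ẋ)=(0.257952, 0.177165) → end (x,ẋ)=(0.072588, -1.264983)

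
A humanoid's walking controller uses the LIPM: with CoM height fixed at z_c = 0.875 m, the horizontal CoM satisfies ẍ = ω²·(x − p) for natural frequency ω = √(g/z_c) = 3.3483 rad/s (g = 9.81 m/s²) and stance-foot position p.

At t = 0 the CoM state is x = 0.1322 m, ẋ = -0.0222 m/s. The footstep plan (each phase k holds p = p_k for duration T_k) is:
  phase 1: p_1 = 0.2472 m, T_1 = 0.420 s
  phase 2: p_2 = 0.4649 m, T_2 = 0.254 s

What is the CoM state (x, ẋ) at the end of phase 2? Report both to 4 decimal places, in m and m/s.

x = -0.4230, ẋ = -2.6235

phase 1: p=0.2472, T=0.420, ωT=1.406286, cosh=2.162911, sinh=1.917860; start (x,ẋ)=(0.132200, -0.022200) → end (x,ẋ)=(-0.014251, -0.786497)
phase 2: p=0.4649, T=0.254, ωT=0.850468, cosh=1.383979, sinh=0.956764; start (x,ẋ)=(-0.014251, -0.786497) → end (x,ẋ)=(-0.422973, -2.623470)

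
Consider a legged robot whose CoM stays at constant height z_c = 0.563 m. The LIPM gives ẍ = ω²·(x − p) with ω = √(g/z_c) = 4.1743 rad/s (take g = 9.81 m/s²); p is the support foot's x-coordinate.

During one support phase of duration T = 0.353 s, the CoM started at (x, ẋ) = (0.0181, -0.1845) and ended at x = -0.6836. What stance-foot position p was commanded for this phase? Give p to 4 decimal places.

ωT = 4.1743·0.353 = 1.473528; cosh(ωT) = 2.296861, sinh(ωT) = 2.067745
x(T) = p + (x₀−p)·cosh(ωT) + (ẋ₀/ω)·sinh(ωT) ⇒ p·(1 − cosh) = x(T) − x₀·cosh − (ẋ₀/ω)·sinh
numerator   = -0.6836 − (0.0181)·2.296861 − (-0.1845/4.1743)·2.067745 = -0.633781
denominator = 1 − 2.296861 = -1.296861
p = -0.633781 / -1.296861 = 0.4887

p = 0.4887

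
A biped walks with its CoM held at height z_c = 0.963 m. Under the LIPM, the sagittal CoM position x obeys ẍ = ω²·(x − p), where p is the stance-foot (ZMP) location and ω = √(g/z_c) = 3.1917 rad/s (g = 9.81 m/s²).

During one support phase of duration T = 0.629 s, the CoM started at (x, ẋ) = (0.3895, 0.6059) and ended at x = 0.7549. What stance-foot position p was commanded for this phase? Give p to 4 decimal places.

p = 0.5073

ωT = 3.1917·0.629 = 2.007579; cosh(ωT) = 3.789793, sinh(ωT) = 3.655480
x(T) = p + (x₀−p)·cosh(ωT) + (ẋ₀/ω)·sinh(ωT) ⇒ p·(1 − cosh) = x(T) − x₀·cosh − (ẋ₀/ω)·sinh
numerator   = 0.7549 − (0.3895)·3.789793 − (0.6059/3.1917)·3.655480 = -1.415167
denominator = 1 − 3.789793 = -2.789793
p = -1.415167 / -2.789793 = 0.5073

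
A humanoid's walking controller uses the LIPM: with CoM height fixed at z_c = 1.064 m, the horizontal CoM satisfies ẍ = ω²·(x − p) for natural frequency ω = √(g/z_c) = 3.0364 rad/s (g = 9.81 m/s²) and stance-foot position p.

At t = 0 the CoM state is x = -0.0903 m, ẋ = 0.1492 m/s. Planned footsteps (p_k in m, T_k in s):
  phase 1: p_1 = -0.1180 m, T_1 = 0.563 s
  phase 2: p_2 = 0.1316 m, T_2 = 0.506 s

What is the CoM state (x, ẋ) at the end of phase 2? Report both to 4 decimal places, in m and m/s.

x = 0.5111, ẋ = 1.3178

phase 1: p=-0.1180, T=0.563, ωT=1.709493, cosh=2.853559, sinh=2.672601; start (x,ẋ)=(-0.090300, 0.149200) → end (x,ẋ)=(0.092368, 0.650539)
phase 2: p=0.1316, T=0.506, ωT=1.536418, cosh=2.431532, sinh=2.216382; start (x,ẋ)=(0.092368, 0.650539) → end (x,ẋ)=(0.511058, 1.317779)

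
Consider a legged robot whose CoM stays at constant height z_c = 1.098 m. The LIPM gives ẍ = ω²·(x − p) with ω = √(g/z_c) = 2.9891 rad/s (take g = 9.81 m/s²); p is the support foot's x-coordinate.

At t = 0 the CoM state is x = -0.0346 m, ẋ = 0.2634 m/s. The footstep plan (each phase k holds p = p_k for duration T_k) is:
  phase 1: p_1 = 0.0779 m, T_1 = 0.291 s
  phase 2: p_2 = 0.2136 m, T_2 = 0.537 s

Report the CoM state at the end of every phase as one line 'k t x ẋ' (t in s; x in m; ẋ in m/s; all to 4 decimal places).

1 0.2910 0.0068 0.0387
2 0.8280 -0.2911 -1.3767

phase 1: p=0.0779, T=0.291, ωT=0.869828, cosh=1.402762, sinh=0.983739; start (x,ẋ)=(-0.034600, 0.263400) → end (x,ẋ)=(0.006776, 0.038682)
phase 2: p=0.2136, T=0.537, ωT=1.605147, cosh=2.589725, sinh=2.388865; start (x,ẋ)=(0.006776, 0.038682) → end (x,ẋ)=(-0.291102, -1.376659)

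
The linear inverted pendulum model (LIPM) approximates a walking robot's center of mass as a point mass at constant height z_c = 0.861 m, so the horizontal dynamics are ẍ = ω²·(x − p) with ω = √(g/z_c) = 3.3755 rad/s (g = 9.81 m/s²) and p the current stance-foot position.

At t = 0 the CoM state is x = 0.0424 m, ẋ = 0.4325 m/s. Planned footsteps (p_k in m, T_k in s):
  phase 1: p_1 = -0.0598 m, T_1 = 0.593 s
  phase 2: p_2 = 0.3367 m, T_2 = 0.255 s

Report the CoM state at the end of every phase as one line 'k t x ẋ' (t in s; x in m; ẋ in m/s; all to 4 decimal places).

1 0.5930 0.7908 2.8831
2 0.8480 1.7991 5.5073

phase 1: p=-0.0598, T=0.593, ωT=2.001672, cosh=3.768263, sinh=3.633154; start (x,ẋ)=(0.042400, 0.432500) → end (x,ẋ)=(0.790829, 2.883125)
phase 2: p=0.3367, T=0.255, ωT=0.860753, cosh=1.393892, sinh=0.971048; start (x,ẋ)=(0.790829, 2.883125) → end (x,ẋ)=(1.799111, 5.507297)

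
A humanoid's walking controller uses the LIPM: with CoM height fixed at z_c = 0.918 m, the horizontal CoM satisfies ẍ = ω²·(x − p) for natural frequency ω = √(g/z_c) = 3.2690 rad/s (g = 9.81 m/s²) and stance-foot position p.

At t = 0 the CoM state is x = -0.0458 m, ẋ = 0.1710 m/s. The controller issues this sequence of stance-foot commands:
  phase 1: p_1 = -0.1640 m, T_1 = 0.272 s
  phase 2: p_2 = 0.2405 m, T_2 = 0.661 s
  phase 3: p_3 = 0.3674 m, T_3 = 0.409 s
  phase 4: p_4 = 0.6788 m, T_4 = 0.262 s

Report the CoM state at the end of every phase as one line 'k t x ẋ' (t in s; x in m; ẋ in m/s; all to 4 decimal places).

1 0.2720 0.0570 0.6338
2 0.9330 0.2637 0.2181
3 1.3420 0.2747 -0.1567
4 1.6040 0.0710 -1.4926

phase 1: p=-0.1640, T=0.272, ωT=0.889168, cosh=1.422051, sinh=1.011053; start (x,ẋ)=(-0.045800, 0.171000) → end (x,ẋ)=(0.056974, 0.633838)
phase 2: p=0.2405, T=0.661, ωT=2.160809, cosh=4.396694, sinh=4.281462; start (x,ẋ)=(0.056974, 0.633838) → end (x,ẋ)=(0.263740, 0.218144)
phase 3: p=0.3674, T=0.409, ωT=1.337021, cosh=2.035155, sinh=1.772528; start (x,ẋ)=(0.263740, 0.218144) → end (x,ẋ)=(0.274720, -0.156687)
phase 4: p=0.6788, T=0.262, ωT=0.856478, cosh=1.389754, sinh=0.965099; start (x,ẋ)=(0.274720, -0.156687) → end (x,ẋ)=(0.070970, -1.492591)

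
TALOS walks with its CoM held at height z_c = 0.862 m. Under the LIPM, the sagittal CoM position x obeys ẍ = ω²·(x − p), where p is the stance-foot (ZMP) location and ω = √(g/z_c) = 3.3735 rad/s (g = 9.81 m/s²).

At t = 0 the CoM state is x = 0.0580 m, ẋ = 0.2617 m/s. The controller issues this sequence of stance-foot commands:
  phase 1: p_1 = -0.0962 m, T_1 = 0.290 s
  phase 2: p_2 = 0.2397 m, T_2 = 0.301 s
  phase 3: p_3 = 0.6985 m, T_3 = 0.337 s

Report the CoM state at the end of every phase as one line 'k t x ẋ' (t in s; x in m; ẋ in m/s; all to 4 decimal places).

phase 1: p=-0.0962, T=0.290, ωT=0.978315, cosh=1.517957, sinh=1.142013; start (x,ẋ)=(0.058000, 0.261700) → end (x,ẋ)=(0.226461, 0.991317)
phase 2: p=0.2397, T=0.301, ωT=1.015424, cosh=1.561391, sinh=1.199142; start (x,ẋ)=(0.226461, 0.991317) → end (x,ẋ)=(0.571402, 1.494278)
phase 3: p=0.6985, T=0.337, ωT=1.136869, cosh=1.718909, sinh=1.398087; start (x,ẋ)=(0.571402, 1.494278) → end (x,ẋ)=(1.099306, 1.969074)

1 0.2900 0.2265 0.9913
2 0.5910 0.5714 1.4943
3 0.9280 1.0993 1.9691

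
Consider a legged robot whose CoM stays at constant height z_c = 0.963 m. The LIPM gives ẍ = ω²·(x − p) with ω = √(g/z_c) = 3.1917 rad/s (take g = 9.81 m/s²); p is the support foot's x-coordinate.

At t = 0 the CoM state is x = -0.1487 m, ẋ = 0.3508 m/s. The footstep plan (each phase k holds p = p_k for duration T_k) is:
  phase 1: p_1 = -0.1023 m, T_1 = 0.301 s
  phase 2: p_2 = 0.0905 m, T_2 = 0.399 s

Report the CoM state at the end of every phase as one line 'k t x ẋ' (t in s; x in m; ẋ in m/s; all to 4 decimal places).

phase 1: p=-0.1023, T=0.301, ωT=0.960702, cosh=1.498077, sinh=1.115453; start (x,ẋ)=(-0.148700, 0.350800) → end (x,ẋ)=(-0.049211, 0.360333)
phase 2: p=0.0905, T=0.399, ωT=1.273488, cosh=1.926575, sinh=1.646721; start (x,ẋ)=(-0.049211, 0.360333) → end (x,ẋ)=(0.007245, -0.040092)

1 0.3010 -0.0492 0.3603
2 0.7000 0.0072 -0.0401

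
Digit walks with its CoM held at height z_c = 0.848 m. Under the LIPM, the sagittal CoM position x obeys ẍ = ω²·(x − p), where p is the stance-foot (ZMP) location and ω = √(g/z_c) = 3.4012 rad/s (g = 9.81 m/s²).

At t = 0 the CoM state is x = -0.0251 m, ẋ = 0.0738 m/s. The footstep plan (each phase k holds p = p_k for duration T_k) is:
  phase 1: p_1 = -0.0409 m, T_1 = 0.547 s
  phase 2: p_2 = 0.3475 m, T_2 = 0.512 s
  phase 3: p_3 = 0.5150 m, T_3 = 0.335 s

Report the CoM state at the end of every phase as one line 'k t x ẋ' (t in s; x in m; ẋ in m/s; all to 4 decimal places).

phase 1: p=-0.0409, T=0.547, ωT=1.860456, cosh=3.291135, sinh=3.135534; start (x,ẋ)=(-0.025100, 0.073800) → end (x,ẋ)=(0.079135, 0.411386)
phase 2: p=0.3475, T=0.512, ωT=1.741414, cosh=2.940340, sinh=2.765068; start (x,ẋ)=(0.079135, 0.411386) → end (x,ẋ)=(-0.107139, -1.314232)
phase 3: p=0.5150, T=0.335, ωT=1.139402, cosh=1.722455, sinh=1.402444; start (x,ẋ)=(-0.107139, -1.314232) → end (x,ẋ)=(-1.098514, -5.231305)

1 0.5470 0.0791 0.4114
2 1.0590 -0.1071 -1.3142
3 1.3940 -1.0985 -5.2313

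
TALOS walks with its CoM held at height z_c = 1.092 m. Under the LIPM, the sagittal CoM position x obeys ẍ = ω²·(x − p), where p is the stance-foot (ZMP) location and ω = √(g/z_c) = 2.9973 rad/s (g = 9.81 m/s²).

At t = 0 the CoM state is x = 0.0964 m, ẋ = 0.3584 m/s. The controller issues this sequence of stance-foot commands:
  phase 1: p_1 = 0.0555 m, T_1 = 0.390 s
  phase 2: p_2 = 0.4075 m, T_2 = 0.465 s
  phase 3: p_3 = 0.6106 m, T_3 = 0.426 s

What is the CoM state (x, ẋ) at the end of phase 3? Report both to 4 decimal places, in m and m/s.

x = 1.3936, ẋ = 2.5947

phase 1: p=0.0555, T=0.390, ωT=1.168947, cosh=1.764648, sinh=1.453954; start (x,ẋ)=(0.096400, 0.358400) → end (x,ẋ)=(0.301530, 0.810689)
phase 2: p=0.4075, T=0.465, ωT=1.393745, cosh=2.139028, sinh=1.890884; start (x,ẋ)=(0.301530, 0.810689) → end (x,ẋ)=(0.692260, 1.133495)
phase 3: p=0.6106, T=0.426, ωT=1.276850, cosh=1.932121, sinh=1.653206; start (x,ẋ)=(0.692260, 1.133495) → end (x,ẋ)=(1.393573, 2.594686)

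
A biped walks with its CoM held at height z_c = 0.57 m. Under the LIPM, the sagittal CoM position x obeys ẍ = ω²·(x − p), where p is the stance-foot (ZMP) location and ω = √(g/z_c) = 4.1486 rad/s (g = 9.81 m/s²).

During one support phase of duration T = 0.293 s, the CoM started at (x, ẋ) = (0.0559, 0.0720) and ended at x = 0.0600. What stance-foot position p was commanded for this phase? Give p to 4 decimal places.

ωT = 4.1486·0.293 = 1.215540; cosh(ωT) = 1.834332, sinh(ωT) = 1.537782
x(T) = p + (x₀−p)·cosh(ωT) + (ẋ₀/ω)·sinh(ωT) ⇒ p·(1 − cosh) = x(T) − x₀·cosh − (ẋ₀/ω)·sinh
numerator   = 0.0600 − (0.0559)·1.834332 − (0.0720/4.1486)·1.537782 = -0.069228
denominator = 1 − 1.834332 = -0.834332
p = -0.069228 / -0.834332 = 0.0830

p = 0.0830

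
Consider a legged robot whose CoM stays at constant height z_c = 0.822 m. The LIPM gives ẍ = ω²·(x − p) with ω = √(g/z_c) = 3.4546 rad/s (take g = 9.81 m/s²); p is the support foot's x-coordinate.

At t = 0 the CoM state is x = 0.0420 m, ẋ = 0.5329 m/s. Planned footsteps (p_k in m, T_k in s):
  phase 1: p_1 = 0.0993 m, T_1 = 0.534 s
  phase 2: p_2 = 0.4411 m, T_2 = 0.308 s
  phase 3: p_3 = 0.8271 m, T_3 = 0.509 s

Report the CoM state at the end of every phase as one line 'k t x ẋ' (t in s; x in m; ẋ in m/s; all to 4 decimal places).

1 0.5340 0.3893 1.1173
2 0.8420 0.7699 1.5833
3 1.3510 1.9466 4.1742

phase 1: p=0.0993, T=0.534, ωT=1.844756, cosh=3.242311, sinh=3.084247; start (x,ẋ)=(0.042000, 0.532900) → end (x,ẋ)=(0.389286, 1.117305)
phase 2: p=0.4411, T=0.308, ωT=1.064017, cosh=1.621528, sinh=1.276461; start (x,ẋ)=(0.389286, 1.117305) → end (x,ẋ)=(0.769921, 1.583258)
phase 3: p=0.8271, T=0.509, ωT=1.758391, cosh=2.987708, sinh=2.815387; start (x,ẋ)=(0.769921, 1.583258) → end (x,ẋ)=(1.946570, 4.174191)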